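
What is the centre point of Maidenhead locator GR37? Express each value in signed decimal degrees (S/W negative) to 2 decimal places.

Field G=6, R=17: +6·20° lon, +17·10° lat → SW at lon -60°, lat 80°.
Square 3, 7: +3·2° lon, +7·1° lat → SW at lon -54°, lat 87°.
Cell spans 2° lon × 1° lat. Centre is SW corner plus half of each.
latitude 87.50, longitude -53.00.

87.50, -53.00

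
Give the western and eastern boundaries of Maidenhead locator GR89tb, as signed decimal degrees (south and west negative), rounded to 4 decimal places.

Field G=6, R=17: +6·20° lon, +17·10° lat → SW at lon -60°, lat 80°.
Square 8, 9: +8·2° lon, +9·1° lat → SW at lon -44°, lat 89°.
Subsquare t=19, b=1: +19·0.0833333° lon, +1·0.0416667° lat → SW at lon -42.4167°, lat 89.0417°.
Cell spans 0.0833333° lon × 0.0416667° lat.
west -42.4167, east -42.3333.

-42.4167, -42.3333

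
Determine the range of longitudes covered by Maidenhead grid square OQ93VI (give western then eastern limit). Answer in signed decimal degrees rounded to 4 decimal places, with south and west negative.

119.7500, 119.8333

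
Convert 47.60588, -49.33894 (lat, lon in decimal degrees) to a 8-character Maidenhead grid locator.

Offset from 180°W / 90°S: lon 130.66106°, lat 137.60588°.
Field: lon ⌊130.66106/20⌋ = 6 → G; lat ⌊137.60588/10⌋ = 13 → N.
Square: lon ⌊10.66106/2⌋ = 5; lat ⌊7.60588/1⌋ = 7.
Subsquare: lon ⌊0.66106/0.0833333⌋ = 7 → h; lat ⌊0.60588/0.0416667⌋ = 14 → o.
Extended square: lon ⌊0.07773/0.00833333⌋ = 9; lat ⌊0.02255/0.00416667⌋ = 5.

GN57ho95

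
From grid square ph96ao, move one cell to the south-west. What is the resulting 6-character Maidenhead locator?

Longitude subsquare a = 0; −1 → -1, wraps to 23 = x, carry into square.
Longitude square 9; −1 → 8.
Latitude subsquare o = 14; −1 → 13 = n.

PH86xn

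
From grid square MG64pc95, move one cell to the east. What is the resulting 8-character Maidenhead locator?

MG64qc05

Longitude extended square 9; +1 → 10, wraps to 0, carry into subsquare.
Longitude subsquare p = 15; +1 → 16 = q.
The latitude characters are unchanged.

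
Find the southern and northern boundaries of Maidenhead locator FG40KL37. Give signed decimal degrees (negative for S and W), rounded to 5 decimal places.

Field F=5, G=6: +5·20° lon, +6·10° lat → SW at lon -80°, lat -30°.
Square 4, 0: +4·2° lon, +0·1° lat → SW at lon -72°, lat -30°.
Subsquare k=10, l=11: +10·0.0833333° lon, +11·0.0416667° lat → SW at lon -71.1667°, lat -29.5417°.
Extended square 3, 7: +3·0.00833333° lon, +7·0.00416667° lat → SW at lon -71.1417°, lat -29.5125°.
Cell spans 0.00833333° lon × 0.00416667° lat.
south -29.51250, north -29.50833.

-29.51250, -29.50833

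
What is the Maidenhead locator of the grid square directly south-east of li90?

MH09

Longitude square 9; +1 → 10, wraps to 0, carry into field.
Longitude field L = 11; +1 → 12 = M.
Latitude square 0; −1 → -1, wraps to 9, carry into field.
Latitude field I = 8; −1 → 7 = H.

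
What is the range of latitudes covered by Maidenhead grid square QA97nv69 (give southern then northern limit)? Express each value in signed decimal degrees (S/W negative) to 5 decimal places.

-82.08750, -82.08333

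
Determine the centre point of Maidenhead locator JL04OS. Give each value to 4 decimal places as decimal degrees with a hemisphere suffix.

Field J=9, L=11: +9·20° lon, +11·10° lat → SW at lon 0°, lat 20°.
Square 0, 4: +0·2° lon, +4·1° lat → SW at lon 0°, lat 24°.
Subsquare o=14, s=18: +14·0.0833333° lon, +18·0.0416667° lat → SW at lon 1.16667°, lat 24.75°.
Cell spans 0.0833333° lon × 0.0416667° lat. Centre is SW corner plus half of each.
latitude 24.7708° N, longitude 1.2083° E.

24.7708° N, 1.2083° E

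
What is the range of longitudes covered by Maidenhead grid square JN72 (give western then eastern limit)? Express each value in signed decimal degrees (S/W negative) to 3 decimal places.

Field J=9, N=13: +9·20° lon, +13·10° lat → SW at lon 0°, lat 40°.
Square 7, 2: +7·2° lon, +2·1° lat → SW at lon 14°, lat 42°.
Cell spans 2° lon × 1° lat.
west 14.000, east 16.000.

14.000, 16.000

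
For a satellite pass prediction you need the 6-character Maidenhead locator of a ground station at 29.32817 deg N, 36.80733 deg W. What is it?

HL19oh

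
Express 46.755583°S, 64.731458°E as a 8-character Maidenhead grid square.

ME23if78

Add 180° to longitude and 90° to latitude: 244.73146, 43.24442.
Field: 244.73146/20 → 12 → M, 43.24442/10 → 4 → E; chars ME.
Square: 4.73146/2 → 2, 3.24442/1 → 3; chars 23.
Subsquare: 0.73146/0.0833333 → 8 → i, 0.24442/0.0416667 → 5 → f; chars if.
Extended square: 0.06479/0.00833333 → 7, 0.03608/0.00416667 → 8; chars 78.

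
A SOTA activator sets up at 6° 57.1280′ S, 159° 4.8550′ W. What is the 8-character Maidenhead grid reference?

Add 180° to longitude and 90° to latitude: 20.91908, 83.04787.
Field: lon ⌊20.91908/20⌋ = 1 → B; lat ⌊83.04787/10⌋ = 8 → I.
Square: lon ⌊0.91908/2⌋ = 0; lat ⌊3.04787/1⌋ = 3.
Subsquare: lon ⌊0.91908/0.0833333⌋ = 11 → l; lat ⌊0.04787/0.0416667⌋ = 1 → b.
Extended square: lon ⌊0.00242/0.00833333⌋ = 0; lat ⌊0.00620/0.00416667⌋ = 1.

BI03lb01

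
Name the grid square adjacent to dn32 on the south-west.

Longitude square 3; −1 → 2.
Latitude square 2; −1 → 1.

DN21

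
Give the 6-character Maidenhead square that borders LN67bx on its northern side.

Latitude subsquare x = 23; +1 → 24, wraps to 0 = a, carry into square.
Latitude square 7; +1 → 8.
The longitude characters are unchanged.

LN68ba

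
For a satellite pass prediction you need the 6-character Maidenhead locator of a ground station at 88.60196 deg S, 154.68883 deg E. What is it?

QA71ij

Offset from 180°W / 90°S: lon 334.6888°, lat 1.3980°.
Field: 334.6888/20 → 16 → Q, 1.3980/10 → 0 → A; chars QA.
Square: 14.6888/2 → 7, 1.3980/1 → 1; chars 71.
Subsquare: 0.6888/0.0833333 → 8 → i, 0.3980/0.0416667 → 9 → j; chars ij.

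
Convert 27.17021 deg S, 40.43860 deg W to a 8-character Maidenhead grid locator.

GG92st79

Shift to the Maidenhead origin (180°W, 90°S): lon 139.56140, lat 62.82979.
Field: lon ⌊139.56140/20⌋ = 6 → G; lat ⌊62.82979/10⌋ = 6 → G.
Square: lon ⌊19.56140/2⌋ = 9; lat ⌊2.82979/1⌋ = 2.
Subsquare: lon ⌊1.56140/0.0833333⌋ = 18 → s; lat ⌊0.82979/0.0416667⌋ = 19 → t.
Extended square: lon ⌊0.06140/0.00833333⌋ = 7; lat ⌊0.03812/0.00416667⌋ = 9.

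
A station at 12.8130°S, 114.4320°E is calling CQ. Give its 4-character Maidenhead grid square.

Offset from 180°W / 90°S: lon 294.43°, lat 77.19°.
Field: lon ⌊294.43/20⌋ = 14 → O; lat ⌊77.19/10⌋ = 7 → H.
Square: lon ⌊14.43/2⌋ = 7; lat ⌊7.19/1⌋ = 7.

OH77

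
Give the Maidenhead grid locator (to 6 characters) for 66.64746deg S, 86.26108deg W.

EC63ui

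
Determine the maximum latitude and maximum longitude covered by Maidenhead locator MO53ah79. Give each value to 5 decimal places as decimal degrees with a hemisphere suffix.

53.33333° N, 70.06667° E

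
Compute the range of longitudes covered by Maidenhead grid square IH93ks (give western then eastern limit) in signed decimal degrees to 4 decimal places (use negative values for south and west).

-1.1667, -1.0833

Field I=8, H=7: +8·20° lon, +7·10° lat → SW at lon -20°, lat -20°.
Square 9, 3: +9·2° lon, +3·1° lat → SW at lon -2°, lat -17°.
Subsquare k=10, s=18: +10·0.0833333° lon, +18·0.0416667° lat → SW at lon -1.16667°, lat -16.25°.
Cell spans 0.0833333° lon × 0.0416667° lat.
west -1.1667, east -1.0833.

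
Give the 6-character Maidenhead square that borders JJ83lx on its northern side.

Latitude subsquare x = 23; +1 → 24, wraps to 0 = a, carry into square.
Latitude square 3; +1 → 4.
The longitude characters are unchanged.

JJ84la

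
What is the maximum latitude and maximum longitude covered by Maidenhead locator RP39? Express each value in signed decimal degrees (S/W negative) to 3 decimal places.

70.000, 168.000

Field R=17, P=15: +17·20° lon, +15·10° lat → SW at lon 160°, lat 60°.
Square 3, 9: +3·2° lon, +9·1° lat → SW at lon 166°, lat 69°.
Cell spans 2° lon × 1° lat. NE corner is SW corner plus one full cell.
latitude 70.000, longitude 168.000.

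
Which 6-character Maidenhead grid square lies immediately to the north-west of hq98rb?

HQ98qc

Longitude subsquare r = 17; −1 → 16 = q.
Latitude subsquare b = 1; +1 → 2 = c.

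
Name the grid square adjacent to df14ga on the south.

DF13gx

Latitude subsquare a = 0; −1 → -1, wraps to 23 = x, carry into square.
Latitude square 4; −1 → 3.
The longitude characters are unchanged.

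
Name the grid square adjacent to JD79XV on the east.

Longitude subsquare x = 23; +1 → 24, wraps to 0 = a, carry into square.
Longitude square 7; +1 → 8.
The latitude characters are unchanged.

JD89av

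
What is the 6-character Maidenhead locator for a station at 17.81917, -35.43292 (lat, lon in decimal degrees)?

HK27gt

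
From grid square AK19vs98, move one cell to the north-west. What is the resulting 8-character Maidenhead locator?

AK19vs89

Longitude extended square 9; −1 → 8.
Latitude extended square 8; +1 → 9.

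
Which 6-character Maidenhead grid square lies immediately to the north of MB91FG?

Latitude subsquare g = 6; +1 → 7 = h.
The longitude characters are unchanged.

MB91fh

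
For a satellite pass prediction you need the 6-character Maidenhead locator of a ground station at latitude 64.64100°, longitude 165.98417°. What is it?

RP24xp

Shift to the Maidenhead origin (180°W, 90°S): lon 345.9842, lat 154.6410.
Field: lon ⌊345.9842/20⌋ = 17 → R; lat ⌊154.6410/10⌋ = 15 → P.
Square: lon ⌊5.9842/2⌋ = 2; lat ⌊4.6410/1⌋ = 4.
Subsquare: lon ⌊1.9842/0.0833333⌋ = 23 → x; lat ⌊0.6410/0.0416667⌋ = 15 → p.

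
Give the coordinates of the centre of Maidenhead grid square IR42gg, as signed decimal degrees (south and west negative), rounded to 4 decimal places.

82.2708, -11.4583

Field I=8, R=17: +8·20° lon, +17·10° lat → SW at lon -20°, lat 80°.
Square 4, 2: +4·2° lon, +2·1° lat → SW at lon -12°, lat 82°.
Subsquare g=6, g=6: +6·0.0833333° lon, +6·0.0416667° lat → SW at lon -11.5°, lat 82.25°.
Cell spans 0.0833333° lon × 0.0416667° lat. Centre is SW corner plus half of each.
latitude 82.2708, longitude -11.4583.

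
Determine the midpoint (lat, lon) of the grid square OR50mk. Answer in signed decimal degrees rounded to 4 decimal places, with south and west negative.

80.4375, 111.0417

Field O=14, R=17: +14·20° lon, +17·10° lat → SW at lon 100°, lat 80°.
Square 5, 0: +5·2° lon, +0·1° lat → SW at lon 110°, lat 80°.
Subsquare m=12, k=10: +12·0.0833333° lon, +10·0.0416667° lat → SW at lon 111°, lat 80.4167°.
Cell spans 0.0833333° lon × 0.0416667° lat. Centre is SW corner plus half of each.
latitude 80.4375, longitude 111.0417.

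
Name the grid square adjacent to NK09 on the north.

Latitude square 9; +1 → 10, wraps to 0, carry into field.
Latitude field K = 10; +1 → 11 = L.
The longitude characters are unchanged.

NL00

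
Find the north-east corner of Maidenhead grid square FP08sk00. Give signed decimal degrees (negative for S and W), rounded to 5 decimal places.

Field F=5, P=15: +5·20° lon, +15·10° lat → SW at lon -80°, lat 60°.
Square 0, 8: +0·2° lon, +8·1° lat → SW at lon -80°, lat 68°.
Subsquare s=18, k=10: +18·0.0833333° lon, +10·0.0416667° lat → SW at lon -78.5°, lat 68.4167°.
Extended square 0, 0: +0·0.00833333° lon, +0·0.00416667° lat → SW at lon -78.5°, lat 68.4167°.
Cell spans 0.00833333° lon × 0.00416667° lat. NE corner is SW corner plus one full cell.
latitude 68.42083, longitude -78.49167.

68.42083, -78.49167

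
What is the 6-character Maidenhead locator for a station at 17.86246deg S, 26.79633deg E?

KH32jd

Add 180° to longitude and 90° to latitude: 206.7963, 72.1375.
Field: 206.7963/20 → 10 → K, 72.1375/10 → 7 → H; chars KH.
Square: 6.7963/2 → 3, 2.1375/1 → 2; chars 32.
Subsquare: 0.7963/0.0833333 → 9 → j, 0.1375/0.0416667 → 3 → d; chars jd.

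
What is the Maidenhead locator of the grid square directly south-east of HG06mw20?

HG06mv39

Longitude extended square 2; +1 → 3.
Latitude extended square 0; −1 → -1, wraps to 9, carry into subsquare.
Latitude subsquare w = 22; −1 → 21 = v.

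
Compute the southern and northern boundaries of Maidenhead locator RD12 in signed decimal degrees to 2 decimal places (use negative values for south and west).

-58.00, -57.00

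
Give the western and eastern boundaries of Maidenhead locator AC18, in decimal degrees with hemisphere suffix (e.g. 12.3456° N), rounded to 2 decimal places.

Field A=0, C=2: +0·20° lon, +2·10° lat → SW at lon -180°, lat -70°.
Square 1, 8: +1·2° lon, +8·1° lat → SW at lon -178°, lat -62°.
Cell spans 2° lon × 1° lat.
west 178.00° W, east 176.00° W.

178.00° W, 176.00° W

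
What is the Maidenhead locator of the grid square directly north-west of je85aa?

JE75xb

Longitude subsquare a = 0; −1 → -1, wraps to 23 = x, carry into square.
Longitude square 8; −1 → 7.
Latitude subsquare a = 0; +1 → 1 = b.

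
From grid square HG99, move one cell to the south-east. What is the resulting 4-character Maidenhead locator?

IG08

Longitude square 9; +1 → 10, wraps to 0, carry into field.
Longitude field H = 7; +1 → 8 = I.
Latitude square 9; −1 → 8.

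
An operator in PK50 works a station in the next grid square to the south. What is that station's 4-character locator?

Latitude square 0; −1 → -1, wraps to 9, carry into field.
Latitude field K = 10; −1 → 9 = J.
The longitude characters are unchanged.

PJ59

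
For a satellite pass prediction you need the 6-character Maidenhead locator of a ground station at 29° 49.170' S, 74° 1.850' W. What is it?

Shift to the Maidenhead origin (180°W, 90°S): lon 105.9692, lat 60.1805.
Field (20°×10°, letters A–R): 105.9692/20 → 5 → F, 60.1805/10 → 6 → G; chars FG.
Square (2°×1°, digits 0–9): 5.9692/2 → 2, 0.1805/1 → 0; chars 20.
Subsquare (5′×2.5′, letters a–x): 1.9692/0.0833333 → 23 → x, 0.1805/0.0416667 → 4 → e; chars xe.

FG20xe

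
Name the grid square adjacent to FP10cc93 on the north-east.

Longitude extended square 9; +1 → 10, wraps to 0, carry into subsquare.
Longitude subsquare c = 2; +1 → 3 = d.
Latitude extended square 3; +1 → 4.

FP10dc04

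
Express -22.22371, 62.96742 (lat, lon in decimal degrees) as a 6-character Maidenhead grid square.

MG17ls

Shift to the Maidenhead origin (180°W, 90°S): lon 242.9674, lat 67.7763.
Field (20°×10°, letters A–R): lon ⌊242.9674/20⌋ = 12 → M; lat ⌊67.7763/10⌋ = 6 → G.
Square (2°×1°, digits 0–9): lon ⌊2.9674/2⌋ = 1; lat ⌊7.7763/1⌋ = 7.
Subsquare (5′×2.5′, letters a–x): lon ⌊0.9674/0.0833333⌋ = 11 → l; lat ⌊0.7763/0.0416667⌋ = 18 → s.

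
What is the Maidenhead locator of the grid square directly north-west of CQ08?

Longitude square 0; −1 → -1, wraps to 9, carry into field.
Longitude field C = 2; −1 → 1 = B.
Latitude square 8; +1 → 9.

BQ99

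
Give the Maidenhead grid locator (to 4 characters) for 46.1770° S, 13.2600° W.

Add 180° to longitude and 90° to latitude: 166.74, 43.82.
Field: lon ⌊166.74/20⌋ = 8 → I; lat ⌊43.82/10⌋ = 4 → E.
Square: lon ⌊6.74/2⌋ = 3; lat ⌊3.82/1⌋ = 3.

IE33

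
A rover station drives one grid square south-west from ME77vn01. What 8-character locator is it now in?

ME77un90

Longitude extended square 0; −1 → -1, wraps to 9, carry into subsquare.
Longitude subsquare v = 21; −1 → 20 = u.
Latitude extended square 1; −1 → 0.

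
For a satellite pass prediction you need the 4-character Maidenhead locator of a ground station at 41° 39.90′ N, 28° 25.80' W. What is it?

HN51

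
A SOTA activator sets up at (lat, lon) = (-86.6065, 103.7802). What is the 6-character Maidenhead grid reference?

OA13vj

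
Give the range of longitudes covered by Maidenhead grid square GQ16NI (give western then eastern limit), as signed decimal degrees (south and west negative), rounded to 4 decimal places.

-56.9167, -56.8333

Field G=6, Q=16: +6·20° lon, +16·10° lat → SW at lon -60°, lat 70°.
Square 1, 6: +1·2° lon, +6·1° lat → SW at lon -58°, lat 76°.
Subsquare n=13, i=8: +13·0.0833333° lon, +8·0.0416667° lat → SW at lon -56.9167°, lat 76.3333°.
Cell spans 0.0833333° lon × 0.0416667° lat.
west -56.9167, east -56.8333.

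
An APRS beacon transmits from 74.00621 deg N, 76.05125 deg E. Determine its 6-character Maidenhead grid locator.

Shift to the Maidenhead origin (180°W, 90°S): lon 256.0512, lat 164.0062.
Field (20°×10°, letters A–R): 256.0512/20 → 12 → M, 164.0062/10 → 16 → Q; chars MQ.
Square (2°×1°, digits 0–9): 16.0512/2 → 8, 4.0062/1 → 4; chars 84.
Subsquare (5′×2.5′, letters a–x): 0.0512/0.0833333 → 0 → a, 0.0062/0.0416667 → 0 → a; chars aa.

MQ84aa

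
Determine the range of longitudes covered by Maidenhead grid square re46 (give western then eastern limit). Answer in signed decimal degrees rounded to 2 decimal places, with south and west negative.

Field R=17, E=4: +17·20° lon, +4·10° lat → SW at lon 160°, lat -50°.
Square 4, 6: +4·2° lon, +6·1° lat → SW at lon 168°, lat -44°.
Cell spans 2° lon × 1° lat.
west 168.00, east 170.00.

168.00, 170.00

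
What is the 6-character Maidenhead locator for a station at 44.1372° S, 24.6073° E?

KE25hu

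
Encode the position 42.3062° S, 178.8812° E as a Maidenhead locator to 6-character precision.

Offset from 180°W / 90°S: lon 358.8812°, lat 47.6938°.
Field: 358.8812/20 → 17 → R, 47.6938/10 → 4 → E; chars RE.
Square: 18.8812/2 → 9, 7.6938/1 → 7; chars 97.
Subsquare: 0.8812/0.0833333 → 10 → k, 0.6938/0.0416667 → 16 → q; chars kq.

RE97kq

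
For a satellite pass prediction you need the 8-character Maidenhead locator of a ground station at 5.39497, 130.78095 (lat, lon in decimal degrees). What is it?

Shift to the Maidenhead origin (180°W, 90°S): lon 310.78095, lat 95.39497.
Field (20°×10°, letters A–R): 310.78095/20 → 15 → P, 95.39497/10 → 9 → J; chars PJ.
Square (2°×1°, digits 0–9): 10.78095/2 → 5, 5.39497/1 → 5; chars 55.
Subsquare (5′×2.5′, letters a–x): 0.78095/0.0833333 → 9 → j, 0.39497/0.0416667 → 9 → j; chars jj.
Extended square (30″×15″, digits 0–9): 0.03095/0.00833333 → 3, 0.01997/0.00416667 → 4; chars 34.

PJ55jj34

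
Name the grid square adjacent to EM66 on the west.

Longitude square 6; −1 → 5.
The latitude characters are unchanged.

EM56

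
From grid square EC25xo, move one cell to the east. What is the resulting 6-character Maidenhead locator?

EC35ao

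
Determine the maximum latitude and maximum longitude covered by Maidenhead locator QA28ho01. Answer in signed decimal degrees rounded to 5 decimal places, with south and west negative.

Field Q=16, A=0: +16·20° lon, +0·10° lat → SW at lon 140°, lat -90°.
Square 2, 8: +2·2° lon, +8·1° lat → SW at lon 144°, lat -82°.
Subsquare h=7, o=14: +7·0.0833333° lon, +14·0.0416667° lat → SW at lon 144.583°, lat -81.4167°.
Extended square 0, 1: +0·0.00833333° lon, +1·0.00416667° lat → SW at lon 144.583°, lat -81.4125°.
Cell spans 0.00833333° lon × 0.00416667° lat. NE corner is SW corner plus one full cell.
latitude -81.40833, longitude 144.59167.

-81.40833, 144.59167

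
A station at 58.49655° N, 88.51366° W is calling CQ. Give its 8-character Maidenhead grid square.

EO58rl89

Shift to the Maidenhead origin (180°W, 90°S): lon 91.48634, lat 148.49655.
Field: lon ⌊91.48634/20⌋ = 4 → E; lat ⌊148.49655/10⌋ = 14 → O.
Square: lon ⌊11.48634/2⌋ = 5; lat ⌊8.49655/1⌋ = 8.
Subsquare: lon ⌊1.48634/0.0833333⌋ = 17 → r; lat ⌊0.49655/0.0416667⌋ = 11 → l.
Extended square: lon ⌊0.06967/0.00833333⌋ = 8; lat ⌊0.03822/0.00416667⌋ = 9.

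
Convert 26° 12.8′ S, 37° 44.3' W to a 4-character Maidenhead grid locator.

Offset from 180°W / 90°S: lon 142.26°, lat 63.79°.
Field (20°×10°, letters A–R): 142.26/20 → 7 → H, 63.79/10 → 6 → G; chars HG.
Square (2°×1°, digits 0–9): 2.26/2 → 1, 3.79/1 → 3; chars 13.

HG13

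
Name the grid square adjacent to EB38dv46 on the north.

EB38dv47

Latitude extended square 6; +1 → 7.
The longitude characters are unchanged.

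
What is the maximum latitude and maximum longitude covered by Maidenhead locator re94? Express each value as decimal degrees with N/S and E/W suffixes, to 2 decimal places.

45.00° S, 180.00° E

Field R=17, E=4: +17·20° lon, +4·10° lat → SW at lon 160°, lat -50°.
Square 9, 4: +9·2° lon, +4·1° lat → SW at lon 178°, lat -46°.
Cell spans 2° lon × 1° lat. NE corner is SW corner plus one full cell.
latitude 45.00° S, longitude 180.00° E.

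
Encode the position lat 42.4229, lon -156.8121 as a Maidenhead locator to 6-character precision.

BN12ok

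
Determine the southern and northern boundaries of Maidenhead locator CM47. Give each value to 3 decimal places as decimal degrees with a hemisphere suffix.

37.000° N, 38.000° N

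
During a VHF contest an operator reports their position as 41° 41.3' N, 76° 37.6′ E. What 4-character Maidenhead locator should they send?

MN81

Shift to the Maidenhead origin (180°W, 90°S): lon 256.63, lat 131.69.
Field (20°×10°, letters A–R): lon ⌊256.63/20⌋ = 12 → M; lat ⌊131.69/10⌋ = 13 → N.
Square (2°×1°, digits 0–9): lon ⌊16.63/2⌋ = 8; lat ⌊1.69/1⌋ = 1.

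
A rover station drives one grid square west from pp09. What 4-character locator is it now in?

OP99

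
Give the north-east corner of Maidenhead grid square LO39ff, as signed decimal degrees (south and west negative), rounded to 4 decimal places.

59.2500, 46.5000

Field L=11, O=14: +11·20° lon, +14·10° lat → SW at lon 40°, lat 50°.
Square 3, 9: +3·2° lon, +9·1° lat → SW at lon 46°, lat 59°.
Subsquare f=5, f=5: +5·0.0833333° lon, +5·0.0416667° lat → SW at lon 46.4167°, lat 59.2083°.
Cell spans 0.0833333° lon × 0.0416667° lat. NE corner is SW corner plus one full cell.
latitude 59.2500, longitude 46.5000.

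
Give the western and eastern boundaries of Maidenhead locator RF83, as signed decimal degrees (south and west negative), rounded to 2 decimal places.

176.00, 178.00

Field R=17, F=5: +17·20° lon, +5·10° lat → SW at lon 160°, lat -40°.
Square 8, 3: +8·2° lon, +3·1° lat → SW at lon 176°, lat -37°.
Cell spans 2° lon × 1° lat.
west 176.00, east 178.00.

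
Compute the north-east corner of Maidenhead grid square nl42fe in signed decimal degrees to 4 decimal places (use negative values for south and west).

Field N=13, L=11: +13·20° lon, +11·10° lat → SW at lon 80°, lat 20°.
Square 4, 2: +4·2° lon, +2·1° lat → SW at lon 88°, lat 22°.
Subsquare f=5, e=4: +5·0.0833333° lon, +4·0.0416667° lat → SW at lon 88.4167°, lat 22.1667°.
Cell spans 0.0833333° lon × 0.0416667° lat. NE corner is SW corner plus one full cell.
latitude 22.2083, longitude 88.5000.

22.2083, 88.5000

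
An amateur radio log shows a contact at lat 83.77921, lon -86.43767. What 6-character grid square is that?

ER63ss

Shift to the Maidenhead origin (180°W, 90°S): lon 93.5623, lat 173.7792.
Field: lon ⌊93.5623/20⌋ = 4 → E; lat ⌊173.7792/10⌋ = 17 → R.
Square: lon ⌊13.5623/2⌋ = 6; lat ⌊3.7792/1⌋ = 3.
Subsquare: lon ⌊1.5623/0.0833333⌋ = 18 → s; lat ⌊0.7792/0.0416667⌋ = 18 → s.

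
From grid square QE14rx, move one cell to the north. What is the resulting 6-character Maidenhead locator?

Latitude subsquare x = 23; +1 → 24, wraps to 0 = a, carry into square.
Latitude square 4; +1 → 5.
The longitude characters are unchanged.

QE15ra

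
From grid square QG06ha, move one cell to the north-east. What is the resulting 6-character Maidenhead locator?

Longitude subsquare h = 7; +1 → 8 = i.
Latitude subsquare a = 0; +1 → 1 = b.

QG06ib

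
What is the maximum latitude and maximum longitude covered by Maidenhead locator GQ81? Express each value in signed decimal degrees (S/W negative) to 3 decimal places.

Field G=6, Q=16: +6·20° lon, +16·10° lat → SW at lon -60°, lat 70°.
Square 8, 1: +8·2° lon, +1·1° lat → SW at lon -44°, lat 71°.
Cell spans 2° lon × 1° lat. NE corner is SW corner plus one full cell.
latitude 72.000, longitude -42.000.

72.000, -42.000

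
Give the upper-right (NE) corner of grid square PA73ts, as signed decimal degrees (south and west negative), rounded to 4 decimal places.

Field P=15, A=0: +15·20° lon, +0·10° lat → SW at lon 120°, lat -90°.
Square 7, 3: +7·2° lon, +3·1° lat → SW at lon 134°, lat -87°.
Subsquare t=19, s=18: +19·0.0833333° lon, +18·0.0416667° lat → SW at lon 135.583°, lat -86.25°.
Cell spans 0.0833333° lon × 0.0416667° lat. NE corner is SW corner plus one full cell.
latitude -86.2083, longitude 135.6667.

-86.2083, 135.6667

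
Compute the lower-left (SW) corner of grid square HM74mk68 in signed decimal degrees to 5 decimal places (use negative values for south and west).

Field H=7, M=12: +7·20° lon, +12·10° lat → SW at lon -40°, lat 30°.
Square 7, 4: +7·2° lon, +4·1° lat → SW at lon -26°, lat 34°.
Subsquare m=12, k=10: +12·0.0833333° lon, +10·0.0416667° lat → SW at lon -25°, lat 34.4167°.
Extended square 6, 8: +6·0.00833333° lon, +8·0.00416667° lat → SW at lon -24.95°, lat 34.45°.
latitude 34.45000, longitude -24.95000.

34.45000, -24.95000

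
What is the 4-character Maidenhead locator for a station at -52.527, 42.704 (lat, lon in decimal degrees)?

Shift to the Maidenhead origin (180°W, 90°S): lon 222.70, lat 37.47.
Field: lon ⌊222.70/20⌋ = 11 → L; lat ⌊37.47/10⌋ = 3 → D.
Square: lon ⌊2.70/2⌋ = 1; lat ⌊7.47/1⌋ = 7.

LD17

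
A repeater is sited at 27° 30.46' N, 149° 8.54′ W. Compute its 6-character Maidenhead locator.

Shift to the Maidenhead origin (180°W, 90°S): lon 30.8577, lat 117.5077.
Field: lon ⌊30.8577/20⌋ = 1 → B; lat ⌊117.5077/10⌋ = 11 → L.
Square: lon ⌊10.8577/2⌋ = 5; lat ⌊7.5077/1⌋ = 7.
Subsquare: lon ⌊0.8577/0.0833333⌋ = 10 → k; lat ⌊0.5077/0.0416667⌋ = 12 → m.

BL57km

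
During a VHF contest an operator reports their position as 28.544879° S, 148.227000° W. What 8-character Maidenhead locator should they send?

BG51vk29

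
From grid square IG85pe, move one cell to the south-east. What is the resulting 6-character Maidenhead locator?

Longitude subsquare p = 15; +1 → 16 = q.
Latitude subsquare e = 4; −1 → 3 = d.

IG85qd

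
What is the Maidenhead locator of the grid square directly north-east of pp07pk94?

PP07qk05

Longitude extended square 9; +1 → 10, wraps to 0, carry into subsquare.
Longitude subsquare p = 15; +1 → 16 = q.
Latitude extended square 4; +1 → 5.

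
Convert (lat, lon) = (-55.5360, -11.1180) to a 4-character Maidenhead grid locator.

Shift to the Maidenhead origin (180°W, 90°S): lon 168.88, lat 34.46.
Field: lon ⌊168.88/20⌋ = 8 → I; lat ⌊34.46/10⌋ = 3 → D.
Square: lon ⌊8.88/2⌋ = 4; lat ⌊4.46/1⌋ = 4.

ID44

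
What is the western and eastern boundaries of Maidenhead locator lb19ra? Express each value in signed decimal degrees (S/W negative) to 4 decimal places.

Field L=11, B=1: +11·20° lon, +1·10° lat → SW at lon 40°, lat -80°.
Square 1, 9: +1·2° lon, +9·1° lat → SW at lon 42°, lat -71°.
Subsquare r=17, a=0: +17·0.0833333° lon, +0·0.0416667° lat → SW at lon 43.4167°, lat -71°.
Cell spans 0.0833333° lon × 0.0416667° lat.
west 43.4167, east 43.5000.

43.4167, 43.5000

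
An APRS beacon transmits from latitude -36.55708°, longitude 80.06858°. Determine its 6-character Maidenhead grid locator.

Add 180° to longitude and 90° to latitude: 260.0686, 53.4429.
Field: 260.0686/20 → 13 → N, 53.4429/10 → 5 → F; chars NF.
Square: 0.0686/2 → 0, 3.4429/1 → 3; chars 03.
Subsquare: 0.0686/0.0833333 → 0 → a, 0.4429/0.0416667 → 10 → k; chars ak.

NF03ak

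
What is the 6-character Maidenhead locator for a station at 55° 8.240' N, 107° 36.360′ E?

OO35td

Offset from 180°W / 90°S: lon 287.6060°, lat 145.1373°.
Field (20°×10°, letters A–R): 287.6060/20 → 14 → O, 145.1373/10 → 14 → O; chars OO.
Square (2°×1°, digits 0–9): 7.6060/2 → 3, 5.1373/1 → 5; chars 35.
Subsquare (5′×2.5′, letters a–x): 1.6060/0.0833333 → 19 → t, 0.1373/0.0416667 → 3 → d; chars td.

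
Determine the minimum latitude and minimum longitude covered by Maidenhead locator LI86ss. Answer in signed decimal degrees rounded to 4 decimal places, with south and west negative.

-3.2500, 57.5000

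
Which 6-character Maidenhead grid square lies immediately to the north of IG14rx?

IG15ra

Latitude subsquare x = 23; +1 → 24, wraps to 0 = a, carry into square.
Latitude square 4; +1 → 5.
The longitude characters are unchanged.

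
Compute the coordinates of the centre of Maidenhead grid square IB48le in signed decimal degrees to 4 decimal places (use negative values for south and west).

-71.8125, -11.0417

Field I=8, B=1: +8·20° lon, +1·10° lat → SW at lon -20°, lat -80°.
Square 4, 8: +4·2° lon, +8·1° lat → SW at lon -12°, lat -72°.
Subsquare l=11, e=4: +11·0.0833333° lon, +4·0.0416667° lat → SW at lon -11.0833°, lat -71.8333°.
Cell spans 0.0833333° lon × 0.0416667° lat. Centre is SW corner plus half of each.
latitude -71.8125, longitude -11.0417.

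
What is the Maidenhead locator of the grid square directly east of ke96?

Longitude square 9; +1 → 10, wraps to 0, carry into field.
Longitude field K = 10; +1 → 11 = L.
The latitude characters are unchanged.

LE06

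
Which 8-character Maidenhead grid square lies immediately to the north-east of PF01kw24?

Longitude extended square 2; +1 → 3.
Latitude extended square 4; +1 → 5.

PF01kw35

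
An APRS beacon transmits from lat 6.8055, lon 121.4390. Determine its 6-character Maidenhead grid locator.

PJ06rt

Add 180° to longitude and 90° to latitude: 301.4390, 96.8055.
Field: 301.4390/20 → 15 → P, 96.8055/10 → 9 → J; chars PJ.
Square: 1.4390/2 → 0, 6.8055/1 → 6; chars 06.
Subsquare: 1.4390/0.0833333 → 17 → r, 0.8055/0.0416667 → 19 → t; chars rt.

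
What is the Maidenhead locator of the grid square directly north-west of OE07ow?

Longitude subsquare o = 14; −1 → 13 = n.
Latitude subsquare w = 22; +1 → 23 = x.

OE07nx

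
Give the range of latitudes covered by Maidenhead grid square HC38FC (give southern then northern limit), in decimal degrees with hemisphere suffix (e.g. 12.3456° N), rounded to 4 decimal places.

61.9167° S, 61.8750° S

Field H=7, C=2: +7·20° lon, +2·10° lat → SW at lon -40°, lat -70°.
Square 3, 8: +3·2° lon, +8·1° lat → SW at lon -34°, lat -62°.
Subsquare f=5, c=2: +5·0.0833333° lon, +2·0.0416667° lat → SW at lon -33.5833°, lat -61.9167°.
Cell spans 0.0833333° lon × 0.0416667° lat.
south 61.9167° S, north 61.8750° S.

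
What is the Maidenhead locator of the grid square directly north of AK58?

Latitude square 8; +1 → 9.
The longitude characters are unchanged.

AK59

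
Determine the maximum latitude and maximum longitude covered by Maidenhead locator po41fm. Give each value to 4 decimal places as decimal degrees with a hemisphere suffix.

51.5417° N, 128.5000° E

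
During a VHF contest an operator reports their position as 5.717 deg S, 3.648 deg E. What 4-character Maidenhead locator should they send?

JI14

Shift to the Maidenhead origin (180°W, 90°S): lon 183.65, lat 84.28.
Field: 183.65/20 → 9 → J, 84.28/10 → 8 → I; chars JI.
Square: 3.65/2 → 1, 4.28/1 → 4; chars 14.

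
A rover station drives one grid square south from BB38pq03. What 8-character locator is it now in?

BB38pq02

Latitude extended square 3; −1 → 2.
The longitude characters are unchanged.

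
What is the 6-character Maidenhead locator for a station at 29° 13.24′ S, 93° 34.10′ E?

NG60ss

Shift to the Maidenhead origin (180°W, 90°S): lon 273.5683, lat 60.7793.
Field: lon ⌊273.5683/20⌋ = 13 → N; lat ⌊60.7793/10⌋ = 6 → G.
Square: lon ⌊13.5683/2⌋ = 6; lat ⌊0.7793/1⌋ = 0.
Subsquare: lon ⌊1.5683/0.0833333⌋ = 18 → s; lat ⌊0.7793/0.0416667⌋ = 18 → s.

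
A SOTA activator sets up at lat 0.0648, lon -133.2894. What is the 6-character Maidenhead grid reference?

CJ30ib

Offset from 180°W / 90°S: lon 46.7106°, lat 90.0648°.
Field (20°×10°, letters A–R): 46.7106/20 → 2 → C, 90.0648/10 → 9 → J; chars CJ.
Square (2°×1°, digits 0–9): 6.7106/2 → 3, 0.0648/1 → 0; chars 30.
Subsquare (5′×2.5′, letters a–x): 0.7106/0.0833333 → 8 → i, 0.0648/0.0416667 → 1 → b; chars ib.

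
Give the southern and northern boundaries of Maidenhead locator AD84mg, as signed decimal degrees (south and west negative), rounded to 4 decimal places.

Field A=0, D=3: +0·20° lon, +3·10° lat → SW at lon -180°, lat -60°.
Square 8, 4: +8·2° lon, +4·1° lat → SW at lon -164°, lat -56°.
Subsquare m=12, g=6: +12·0.0833333° lon, +6·0.0416667° lat → SW at lon -163°, lat -55.75°.
Cell spans 0.0833333° lon × 0.0416667° lat.
south -55.7500, north -55.7083.

-55.7500, -55.7083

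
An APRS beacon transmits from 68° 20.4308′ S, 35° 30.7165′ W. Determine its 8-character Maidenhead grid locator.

Offset from 180°W / 90°S: lon 144.48806°, lat 21.65949°.
Field: lon ⌊144.48806/20⌋ = 7 → H; lat ⌊21.65949/10⌋ = 2 → C.
Square: lon ⌊4.48806/2⌋ = 2; lat ⌊1.65949/1⌋ = 1.
Subsquare: lon ⌊0.48806/0.0833333⌋ = 5 → f; lat ⌊0.65949/0.0416667⌋ = 15 → p.
Extended square: lon ⌊0.07139/0.00833333⌋ = 8; lat ⌊0.03449/0.00416667⌋ = 8.

HC21fp88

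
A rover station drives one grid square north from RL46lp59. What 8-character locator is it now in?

Latitude extended square 9; +1 → 10, wraps to 0, carry into subsquare.
Latitude subsquare p = 15; +1 → 16 = q.
The longitude characters are unchanged.

RL46lq50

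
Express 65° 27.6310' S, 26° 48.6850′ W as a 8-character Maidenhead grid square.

Shift to the Maidenhead origin (180°W, 90°S): lon 153.18858, lat 24.53948.
Field: lon ⌊153.18858/20⌋ = 7 → H; lat ⌊24.53948/10⌋ = 2 → C.
Square: lon ⌊13.18858/2⌋ = 6; lat ⌊4.53948/1⌋ = 4.
Subsquare: lon ⌊1.18858/0.0833333⌋ = 14 → o; lat ⌊0.53948/0.0416667⌋ = 12 → m.
Extended square: lon ⌊0.02192/0.00833333⌋ = 2; lat ⌊0.03948/0.00416667⌋ = 9.

HC64om29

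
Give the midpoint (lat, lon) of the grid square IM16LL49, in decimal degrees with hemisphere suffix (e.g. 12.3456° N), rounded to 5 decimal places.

Field I=8, M=12: +8·20° lon, +12·10° lat → SW at lon -20°, lat 30°.
Square 1, 6: +1·2° lon, +6·1° lat → SW at lon -18°, lat 36°.
Subsquare l=11, l=11: +11·0.0833333° lon, +11·0.0416667° lat → SW at lon -17.0833°, lat 36.4583°.
Extended square 4, 9: +4·0.00833333° lon, +9·0.00416667° lat → SW at lon -17.05°, lat 36.4958°.
Cell spans 0.00833333° lon × 0.00416667° lat. Centre is SW corner plus half of each.
latitude 36.49792° N, longitude 17.04583° W.

36.49792° N, 17.04583° W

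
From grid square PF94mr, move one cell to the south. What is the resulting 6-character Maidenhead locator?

PF94mq

Latitude subsquare r = 17; −1 → 16 = q.
The longitude characters are unchanged.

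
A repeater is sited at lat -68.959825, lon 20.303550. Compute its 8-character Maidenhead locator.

KC01da69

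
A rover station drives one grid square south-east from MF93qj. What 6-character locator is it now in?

MF93ri

Longitude subsquare q = 16; +1 → 17 = r.
Latitude subsquare j = 9; −1 → 8 = i.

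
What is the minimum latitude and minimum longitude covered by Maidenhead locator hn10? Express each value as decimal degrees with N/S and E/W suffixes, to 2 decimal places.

40.00° N, 38.00° W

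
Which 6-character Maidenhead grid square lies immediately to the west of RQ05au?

Longitude subsquare a = 0; −1 → -1, wraps to 23 = x, carry into square.
Longitude square 0; −1 → -1, wraps to 9, carry into field.
Longitude field R = 17; −1 → 16 = Q.
The latitude characters are unchanged.

QQ95xu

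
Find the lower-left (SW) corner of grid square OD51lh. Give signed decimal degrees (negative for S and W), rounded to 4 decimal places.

Field O=14, D=3: +14·20° lon, +3·10° lat → SW at lon 100°, lat -60°.
Square 5, 1: +5·2° lon, +1·1° lat → SW at lon 110°, lat -59°.
Subsquare l=11, h=7: +11·0.0833333° lon, +7·0.0416667° lat → SW at lon 110.917°, lat -58.7083°.
latitude -58.7083, longitude 110.9167.

-58.7083, 110.9167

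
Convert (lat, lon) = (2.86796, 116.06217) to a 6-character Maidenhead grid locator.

OJ82au

Offset from 180°W / 90°S: lon 296.0622°, lat 92.8680°.
Field: 296.0622/20 → 14 → O, 92.8680/10 → 9 → J; chars OJ.
Square: 16.0622/2 → 8, 2.8680/1 → 2; chars 82.
Subsquare: 0.0622/0.0833333 → 0 → a, 0.8680/0.0416667 → 20 → u; chars au.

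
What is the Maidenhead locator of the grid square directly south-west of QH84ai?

Longitude subsquare a = 0; −1 → -1, wraps to 23 = x, carry into square.
Longitude square 8; −1 → 7.
Latitude subsquare i = 8; −1 → 7 = h.

QH74xh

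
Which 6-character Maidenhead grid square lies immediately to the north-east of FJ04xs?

FJ14at

Longitude subsquare x = 23; +1 → 24, wraps to 0 = a, carry into square.
Longitude square 0; +1 → 1.
Latitude subsquare s = 18; +1 → 19 = t.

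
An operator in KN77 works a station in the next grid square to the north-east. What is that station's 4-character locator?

Longitude square 7; +1 → 8.
Latitude square 7; +1 → 8.

KN88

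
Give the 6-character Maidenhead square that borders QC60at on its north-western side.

QC50xu

Longitude subsquare a = 0; −1 → -1, wraps to 23 = x, carry into square.
Longitude square 6; −1 → 5.
Latitude subsquare t = 19; +1 → 20 = u.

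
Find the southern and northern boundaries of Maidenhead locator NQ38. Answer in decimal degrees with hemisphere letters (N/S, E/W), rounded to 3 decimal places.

Field N=13, Q=16: +13·20° lon, +16·10° lat → SW at lon 80°, lat 70°.
Square 3, 8: +3·2° lon, +8·1° lat → SW at lon 86°, lat 78°.
Cell spans 2° lon × 1° lat.
south 78.000° N, north 79.000° N.

78.000° N, 79.000° N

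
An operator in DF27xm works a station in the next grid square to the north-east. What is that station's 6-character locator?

DF37an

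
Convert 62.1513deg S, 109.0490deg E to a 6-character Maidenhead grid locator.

OC47mu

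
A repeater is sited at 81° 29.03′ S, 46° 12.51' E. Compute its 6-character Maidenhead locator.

LA38cm

Add 180° to longitude and 90° to latitude: 226.2085, 8.5162.
Field: 226.2085/20 → 11 → L, 8.5162/10 → 0 → A; chars LA.
Square: 6.2085/2 → 3, 8.5162/1 → 8; chars 38.
Subsquare: 0.2085/0.0833333 → 2 → c, 0.5162/0.0416667 → 12 → m; chars cm.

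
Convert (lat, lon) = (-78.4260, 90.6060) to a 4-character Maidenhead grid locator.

NB51

Add 180° to longitude and 90° to latitude: 270.61, 11.57.
Field (20°×10°, letters A–R): 270.61/20 → 13 → N, 11.57/10 → 1 → B; chars NB.
Square (2°×1°, digits 0–9): 10.61/2 → 5, 1.57/1 → 1; chars 51.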